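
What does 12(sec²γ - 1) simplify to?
12(sec²γ - 1) = 12(tan²γ) (using Pythagorean identity)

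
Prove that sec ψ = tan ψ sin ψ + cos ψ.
RHS = sin²ψ/cos ψ + cos ψ = (sin²ψ + cos²ψ)/cos ψ = 1/cos ψ = sec ψ = LHS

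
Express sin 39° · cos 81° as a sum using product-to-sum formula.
sin 39° cos 81° = (1/2)[sin(39°+81°) + sin(39°-81°)]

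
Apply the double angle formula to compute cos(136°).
cos(136°) = 1 - 2sin²68° = -0.7193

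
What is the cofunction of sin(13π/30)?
sin(13π/30) = cos(π/2 - 13π/30) = cos(π/15)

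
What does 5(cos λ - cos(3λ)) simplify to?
5(cos λ - cos(3λ)) = 5(2 sin(2λ) sin λ) (using Sum-to-product)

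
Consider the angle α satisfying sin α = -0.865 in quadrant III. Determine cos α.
cos α = ±√(1 - sin²α) = -0.5018 (negative in QIII)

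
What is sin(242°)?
sin(242°) = -0.8829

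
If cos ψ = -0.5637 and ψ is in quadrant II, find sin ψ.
sin ψ = 0.826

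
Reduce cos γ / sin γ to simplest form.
cos γ / sin γ = cot γ (using Quotient identity)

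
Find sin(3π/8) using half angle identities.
sin(3π/8) = √((1 - cos 3π/4)/2) = √(2+√2)/2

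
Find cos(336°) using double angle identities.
cos(336°) = cos²168° - sin²168° = 0.9135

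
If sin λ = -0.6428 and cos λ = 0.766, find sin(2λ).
sin(2λ) = 2 sin λ cos λ = -0.9848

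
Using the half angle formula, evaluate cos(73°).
cos(73°) = √((1 + cos 146°)/2) = 0.2924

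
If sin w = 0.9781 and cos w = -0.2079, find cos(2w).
cos(2w) = cos²w - sin²w = -0.9135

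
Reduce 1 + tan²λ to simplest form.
1 + tan²λ = sec²λ (using Pythagorean identity)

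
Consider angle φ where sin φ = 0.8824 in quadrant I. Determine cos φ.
cos φ = √(1 - sin²φ) = 0.4705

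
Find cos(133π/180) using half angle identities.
cos(133π/180) = -√((1 + cos 133π/90)/2) = -0.682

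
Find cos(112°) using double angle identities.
cos(112°) = cos²56° - sin²56° = -0.3746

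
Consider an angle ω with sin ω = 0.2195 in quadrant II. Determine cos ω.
cos ω = ±√(1 - sin²ω) = -0.9756 (negative in QII)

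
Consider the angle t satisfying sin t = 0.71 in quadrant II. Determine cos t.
cos t = ±√(1 - sin²t) = -0.7042 (negative in QII)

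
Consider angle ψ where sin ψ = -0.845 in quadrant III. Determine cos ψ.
cos ψ = ±√(1 - sin²ψ) = -0.5348 (negative in QIII)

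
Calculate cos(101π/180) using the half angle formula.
cos(101π/180) = -√((1 + cos 101π/90)/2) = -0.1908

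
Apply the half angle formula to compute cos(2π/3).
cos(2π/3) = -√((1 + cos 4π/3)/2) = -1/2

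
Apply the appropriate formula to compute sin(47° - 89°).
sin(47° - 89°) = sin 47° cos 89° - cos 47° sin 89° = -0.6691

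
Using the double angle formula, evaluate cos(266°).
cos(266°) = cos²133° - sin²133° = -0.06976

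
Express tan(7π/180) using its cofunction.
tan(7π/180) = cot(π/2 - 7π/180) = cot(83π/180)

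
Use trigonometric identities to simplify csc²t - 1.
csc²t - 1 = cot²t (using Pythagorean identity)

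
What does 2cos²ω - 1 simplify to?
2cos²ω - 1 = cos(2ω) (using Double angle)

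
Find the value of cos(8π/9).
cos(8π/9) = -0.9397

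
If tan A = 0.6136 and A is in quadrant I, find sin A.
sin A = 0.523 (using tan²A + 1 = sec²A)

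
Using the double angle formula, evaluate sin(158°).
sin(158°) = 2 sin 79° cos 79° = 0.3746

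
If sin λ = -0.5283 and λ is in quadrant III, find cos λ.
cos λ = -0.8491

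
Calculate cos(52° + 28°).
cos(52° + 28°) = cos 52° cos 28° - sin 52° sin 28° = 0.1736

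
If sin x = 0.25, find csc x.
csc x = 1/sin x = 4.0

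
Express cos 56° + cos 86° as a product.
cos 56° + cos 86° = 2 cos(71°) cos(-15°)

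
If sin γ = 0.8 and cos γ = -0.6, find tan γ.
tan γ = sin γ / cos γ = -1.333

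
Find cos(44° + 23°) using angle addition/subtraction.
cos(44° + 23°) = cos 44° cos 23° - sin 44° sin 23° = 0.3907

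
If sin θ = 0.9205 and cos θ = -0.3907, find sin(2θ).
sin(2θ) = 2 sin θ cos θ = -0.7193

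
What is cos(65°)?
cos(65°) = 0.4226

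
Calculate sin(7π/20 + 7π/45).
sin(7π/20 + 7π/45) = sin 7π/20 cos 7π/45 + cos 7π/20 sin 7π/45 = 0.9998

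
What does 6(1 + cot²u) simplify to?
6(1 + cot²u) = 6(csc²u) (using Pythagorean identity)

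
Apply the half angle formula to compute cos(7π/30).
cos(7π/30) = √((1 + cos 7π/15)/2) = 0.7431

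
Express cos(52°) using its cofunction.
cos(52°) = sin(90° - 52°) = sin(38°)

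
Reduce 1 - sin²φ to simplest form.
1 - sin²φ = cos²φ (using Pythagorean identity)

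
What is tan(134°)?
tan(134°) = -1.036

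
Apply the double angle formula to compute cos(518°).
cos(518°) = cos²259° - sin²259° = -0.9272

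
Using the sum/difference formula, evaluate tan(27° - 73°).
tan(27° - 73°) = (tan 27° - tan 73°)/(1 + tan 27° tan 73°) = -1.036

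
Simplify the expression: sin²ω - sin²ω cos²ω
sin²ω - sin²ω cos²ω = sin⁴ω (using Factoring)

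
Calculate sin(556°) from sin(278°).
sin(556°) = 2 sin 278° cos 278° = -0.2756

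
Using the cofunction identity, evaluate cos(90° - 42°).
cos(90° - 42°) = sin(42°) = 0.6691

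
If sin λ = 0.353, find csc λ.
csc λ = 1/sin λ = 2.833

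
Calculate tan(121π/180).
tan(121π/180) = -1.664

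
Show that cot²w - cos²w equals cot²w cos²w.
LHS = cos²w/sin²w - cos²w = cos²w(1/sin²w - 1) = cos²w · (1 - sin²w)/sin²w = cos²w · cos²w/sin²w = cos²w · cot²w = RHS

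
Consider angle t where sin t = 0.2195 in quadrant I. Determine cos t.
cos t = √(1 - sin²t) = 0.9756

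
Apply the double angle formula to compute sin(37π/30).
sin(37π/30) = 2 sin 37π/60 cos 37π/60 = -0.6691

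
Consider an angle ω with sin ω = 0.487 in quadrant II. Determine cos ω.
cos ω = ±√(1 - sin²ω) = -0.8734 (negative in QII)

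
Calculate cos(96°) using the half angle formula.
cos(96°) = -√((1 + cos 192°)/2) = -0.1045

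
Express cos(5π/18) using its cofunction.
cos(5π/18) = sin(π/2 - 5π/18) = sin(2π/9)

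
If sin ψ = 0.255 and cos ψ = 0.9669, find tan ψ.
tan ψ = sin ψ / cos ψ = 0.2637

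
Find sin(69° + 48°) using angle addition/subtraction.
sin(69° + 48°) = sin 69° cos 48° + cos 69° sin 48° = 0.891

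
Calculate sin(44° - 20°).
sin(44° - 20°) = sin 44° cos 20° - cos 44° sin 20° = 0.4067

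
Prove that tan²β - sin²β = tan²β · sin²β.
LHS = sin²β/cos²β - sin²β = sin²β(1/cos²β - 1) = sin²β · (1 - cos²β)/cos²β = sin²β · sin²β/cos²β = sin²β · tan²β = RHS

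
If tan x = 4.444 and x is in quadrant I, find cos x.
cos x = 0.2195 (using tan²x + 1 = sec²x)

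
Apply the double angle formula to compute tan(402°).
tan(402°) = 2 tan 201° / (1 - tan²201°) = 0.9004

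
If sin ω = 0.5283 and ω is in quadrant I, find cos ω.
cos ω = 0.8491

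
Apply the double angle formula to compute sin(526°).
sin(526°) = 2 sin 263° cos 263° = 0.2419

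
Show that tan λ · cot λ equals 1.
LHS = (sin λ/cos λ) · (cos λ/sin λ) = 1 = RHS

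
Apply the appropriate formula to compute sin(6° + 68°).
sin(6° + 68°) = sin 6° cos 68° + cos 6° sin 68° = 0.9613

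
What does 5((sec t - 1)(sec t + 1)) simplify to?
5((sec t - 1)(sec t + 1)) = 5(tan²t) (using Diff. of squares)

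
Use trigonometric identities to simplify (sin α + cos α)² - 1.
(sin α + cos α)² - 1 = sin(2α) (using Pythagorean + double angle)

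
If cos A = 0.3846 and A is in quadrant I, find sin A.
sin A = 0.9231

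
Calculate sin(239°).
sin(239°) = -0.8572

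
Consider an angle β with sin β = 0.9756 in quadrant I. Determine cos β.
cos β = √(1 - sin²β) = 0.2196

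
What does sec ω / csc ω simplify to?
sec ω / csc ω = tan ω (using Reciprocal identities)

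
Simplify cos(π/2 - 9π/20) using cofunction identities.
cos(π/2 - 9π/20) = sin(9π/20)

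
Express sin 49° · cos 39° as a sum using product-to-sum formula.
sin 49° cos 39° = (1/2)[sin(49°+39°) + sin(49°-39°)]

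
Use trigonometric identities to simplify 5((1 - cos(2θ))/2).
5((1 - cos(2θ))/2) = 5(sin²θ) (using Power reduction)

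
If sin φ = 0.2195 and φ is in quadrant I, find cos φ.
cos φ = 0.9756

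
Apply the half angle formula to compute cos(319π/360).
cos(319π/360) = -√((1 + cos 319π/180)/2) = -0.9367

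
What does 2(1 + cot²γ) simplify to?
2(1 + cot²γ) = 2(csc²γ) (using Pythagorean identity)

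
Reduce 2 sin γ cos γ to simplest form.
2 sin γ cos γ = sin(2γ) (using Double angle)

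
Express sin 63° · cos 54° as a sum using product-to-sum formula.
sin 63° cos 54° = (1/2)[sin(63°+54°) + sin(63°-54°)]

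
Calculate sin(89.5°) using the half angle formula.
sin(89.5°) = √((1 - cos 179°)/2) = 1.0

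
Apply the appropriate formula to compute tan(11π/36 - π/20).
tan(11π/36 - π/20) = (tan 11π/36 - tan π/20)/(1 + tan 11π/36 tan π/20) = 1.036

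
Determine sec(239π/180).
sec(239π/180) = -1.942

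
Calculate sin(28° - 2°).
sin(28° - 2°) = sin 28° cos 2° - cos 28° sin 2° = 0.4384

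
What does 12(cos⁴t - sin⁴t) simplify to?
12(cos⁴t - sin⁴t) = 12(cos(2t)) (using Factoring + double angle)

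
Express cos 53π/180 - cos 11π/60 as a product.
cos 53π/180 - cos 11π/60 = -2 sin(43π/180) sin(π/18)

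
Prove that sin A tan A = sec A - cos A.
RHS = 1/cos A - cos A = (1 - cos²A)/cos A = sin²A/cos A = sin A · (sin A/cos A) = sin A tan A = LHS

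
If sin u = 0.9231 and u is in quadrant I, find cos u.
cos u = 0.3846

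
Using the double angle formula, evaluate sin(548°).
sin(548°) = 2 sin 274° cos 274° = -0.1392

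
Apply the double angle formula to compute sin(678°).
sin(678°) = 2 sin 339° cos 339° = -0.6691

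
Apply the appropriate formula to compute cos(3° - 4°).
cos(3° - 4°) = cos 3° cos 4° + sin 3° sin 4° = 0.9998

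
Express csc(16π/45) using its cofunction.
csc(16π/45) = sec(π/2 - 16π/45) = sec(13π/90)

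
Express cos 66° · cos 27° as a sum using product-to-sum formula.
cos 66° cos 27° = (1/2)[cos(66°-27°) + cos(66°+27°)]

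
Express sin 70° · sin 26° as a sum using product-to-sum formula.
sin 70° sin 26° = (1/2)[cos(70°-26°) - cos(70°+26°)]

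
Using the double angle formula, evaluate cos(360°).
cos(360°) = cos²180° - sin²180° = 1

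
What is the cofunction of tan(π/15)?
tan(π/15) = cot(π/2 - π/15) = cot(13π/30)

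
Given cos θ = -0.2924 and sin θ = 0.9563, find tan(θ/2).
tan(θ/2) = sin θ / (1 + cos θ) = 1.351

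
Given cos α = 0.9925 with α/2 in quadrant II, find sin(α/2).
sin(α/2) = ±√((1 - cos α)/2); positive since α/2 ∈ QII, so sin(α/2) = 0.06124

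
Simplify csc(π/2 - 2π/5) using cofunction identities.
csc(π/2 - 2π/5) = sec(2π/5)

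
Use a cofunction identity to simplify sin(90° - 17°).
sin(90° - 17°) = cos(17°)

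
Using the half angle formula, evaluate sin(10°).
sin(10°) = √((1 - cos 20°)/2) = 0.1736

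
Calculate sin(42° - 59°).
sin(42° - 59°) = sin 42° cos 59° - cos 42° sin 59° = -0.2924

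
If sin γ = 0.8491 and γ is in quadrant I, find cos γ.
cos γ = 0.5282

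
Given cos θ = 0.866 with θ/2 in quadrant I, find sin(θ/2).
sin(θ/2) = ±√((1 - cos θ)/2); positive since θ/2 ∈ QI, so sin(θ/2) = 0.2588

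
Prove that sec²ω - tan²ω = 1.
LHS = 1/cos²ω - sin²ω/cos²ω = (1 - sin²ω)/cos²ω = cos²ω/cos²ω = 1 = RHS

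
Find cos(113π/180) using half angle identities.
cos(113π/180) = -√((1 + cos 113π/90)/2) = -0.3907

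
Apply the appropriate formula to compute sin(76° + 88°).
sin(76° + 88°) = sin 76° cos 88° + cos 76° sin 88° = 0.2756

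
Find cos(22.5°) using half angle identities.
cos(22.5°) = √((1 + cos 45°)/2) = √(2+√2)/2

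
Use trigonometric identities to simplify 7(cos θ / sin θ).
7(cos θ / sin θ) = 7(cot θ) (using Quotient identity)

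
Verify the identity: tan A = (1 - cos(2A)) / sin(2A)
RHS = 2sin²A / (2 sin A cos A) = sin A/cos A = tan A = LHS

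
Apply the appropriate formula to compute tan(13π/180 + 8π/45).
tan(13π/180 + 8π/45) = (tan 13π/180 + tan 8π/45)/(1 - tan 13π/180 tan 8π/45) = 1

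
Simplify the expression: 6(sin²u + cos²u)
6(sin²u + cos²u) = 6 (using Pythagorean identity)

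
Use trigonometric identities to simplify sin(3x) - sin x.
sin(3x) - sin x = 2 cos(2x) sin x (using Sum-to-product)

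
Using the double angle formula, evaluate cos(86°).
cos(86°) = cos²43° - sin²43° = 0.06976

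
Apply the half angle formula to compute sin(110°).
sin(110°) = √((1 - cos 220°)/2) = 0.9397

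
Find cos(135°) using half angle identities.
cos(135°) = -√((1 + cos 270°)/2) = -√2/2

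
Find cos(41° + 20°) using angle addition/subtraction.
cos(41° + 20°) = cos 41° cos 20° - sin 41° sin 20° = 0.4848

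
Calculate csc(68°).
csc(68°) = 1.079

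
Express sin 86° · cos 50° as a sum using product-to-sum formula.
sin 86° cos 50° = (1/2)[sin(86°+50°) + sin(86°-50°)]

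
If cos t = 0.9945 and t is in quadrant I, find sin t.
sin t = 0.1047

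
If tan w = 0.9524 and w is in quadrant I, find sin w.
sin w = 0.6897 (using tan²w + 1 = sec²w)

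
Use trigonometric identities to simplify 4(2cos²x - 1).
4(2cos²x - 1) = 4(cos(2x)) (using Double angle)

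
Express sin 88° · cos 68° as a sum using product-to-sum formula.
sin 88° cos 68° = (1/2)[sin(88°+68°) + sin(88°-68°)]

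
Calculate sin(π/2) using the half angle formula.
sin(π/2) = √((1 - cos π)/2) = 1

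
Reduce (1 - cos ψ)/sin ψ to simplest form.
(1 - cos ψ)/sin ψ = tan(ψ/2) (using Half angle)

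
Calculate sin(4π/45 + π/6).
sin(4π/45 + π/6) = sin 4π/45 cos π/6 + cos 4π/45 sin π/6 = 0.7193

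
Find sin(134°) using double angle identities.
sin(134°) = 2 sin 67° cos 67° = 0.7193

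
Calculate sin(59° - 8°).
sin(59° - 8°) = sin 59° cos 8° - cos 59° sin 8° = 0.7771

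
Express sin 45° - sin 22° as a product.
sin 45° - sin 22° = 2 cos(33.5°) sin(11.5°)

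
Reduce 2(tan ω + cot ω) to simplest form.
2(tan ω + cot ω) = 2(sec ω csc ω) (using Quotient identities)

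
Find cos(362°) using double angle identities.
cos(362°) = cos²181° - sin²181° = 0.9994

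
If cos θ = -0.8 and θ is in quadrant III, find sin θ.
sin θ = -0.6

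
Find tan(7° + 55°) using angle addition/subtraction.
tan(7° + 55°) = (tan 7° + tan 55°)/(1 - tan 7° tan 55°) = 1.881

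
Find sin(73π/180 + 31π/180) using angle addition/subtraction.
sin(73π/180 + 31π/180) = sin 73π/180 cos 31π/180 + cos 73π/180 sin 31π/180 = 0.9703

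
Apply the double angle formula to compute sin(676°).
sin(676°) = 2 sin 338° cos 338° = -0.6947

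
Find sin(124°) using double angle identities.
sin(124°) = 2 sin 62° cos 62° = 0.829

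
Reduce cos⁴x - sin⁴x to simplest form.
cos⁴x - sin⁴x = cos(2x) (using Factoring + double angle)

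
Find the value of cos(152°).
cos(152°) = -0.8829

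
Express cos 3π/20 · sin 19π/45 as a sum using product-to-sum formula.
cos 3π/20 sin 19π/45 = (1/2)[sin(3π/20+19π/45) - sin(3π/20-19π/45)]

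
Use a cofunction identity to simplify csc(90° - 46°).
csc(90° - 46°) = sec(46°)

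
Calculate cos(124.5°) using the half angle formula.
cos(124.5°) = -√((1 + cos 249°)/2) = -0.5664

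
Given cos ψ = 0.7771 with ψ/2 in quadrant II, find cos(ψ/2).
cos(ψ/2) = ±√((1 + cos ψ)/2); negative since ψ/2 ∈ QII, so cos(ψ/2) = -0.9426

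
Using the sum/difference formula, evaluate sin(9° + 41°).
sin(9° + 41°) = sin 9° cos 41° + cos 9° sin 41° = 0.766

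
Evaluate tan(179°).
tan(179°) = -0.01746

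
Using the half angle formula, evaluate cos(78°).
cos(78°) = √((1 + cos 156°)/2) = 0.2079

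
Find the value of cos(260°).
cos(260°) = -0.1736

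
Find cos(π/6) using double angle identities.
cos(π/6) = cos²π/12 - sin²π/12 = √3/2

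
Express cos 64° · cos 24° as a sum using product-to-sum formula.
cos 64° cos 24° = (1/2)[cos(64°-24°) + cos(64°+24°)]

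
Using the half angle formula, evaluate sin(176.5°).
sin(176.5°) = √((1 - cos 353°)/2) = 0.06105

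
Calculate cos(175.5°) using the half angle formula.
cos(175.5°) = -√((1 + cos 351°)/2) = -0.9969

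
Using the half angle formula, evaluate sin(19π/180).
sin(19π/180) = √((1 - cos 19π/90)/2) = 0.3256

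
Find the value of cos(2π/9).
cos(2π/9) = 0.766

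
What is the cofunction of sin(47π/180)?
sin(47π/180) = cos(π/2 - 47π/180) = cos(43π/180)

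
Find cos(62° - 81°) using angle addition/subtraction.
cos(62° - 81°) = cos 62° cos 81° + sin 62° sin 81° = 0.9455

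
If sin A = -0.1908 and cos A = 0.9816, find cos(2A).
cos(2A) = cos²A - sin²A = 0.9271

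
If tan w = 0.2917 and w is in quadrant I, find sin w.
sin w = 0.28 (using tan²w + 1 = sec²w)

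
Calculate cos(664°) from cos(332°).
cos(664°) = cos²332° - sin²332° = 0.5592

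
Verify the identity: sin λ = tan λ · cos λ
RHS = (sin λ/cos λ) · cos λ = sin λ = LHS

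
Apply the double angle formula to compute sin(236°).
sin(236°) = 2 sin 118° cos 118° = -0.829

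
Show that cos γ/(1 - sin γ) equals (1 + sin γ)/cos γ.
RHS = (1 + sin γ)(1 - sin γ) / (cos γ(1 - sin γ)) = (1 - sin²γ) / (cos γ(1 - sin γ)) = cos²γ / (cos γ(1 - sin γ)) = cos γ/(1 - sin γ) = LHS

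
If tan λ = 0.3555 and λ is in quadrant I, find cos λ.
cos λ = 0.9422 (using tan²λ + 1 = sec²λ)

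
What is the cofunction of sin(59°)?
sin(59°) = cos(90° - 59°) = cos(31°)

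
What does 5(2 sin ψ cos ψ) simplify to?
5(2 sin ψ cos ψ) = 5(sin(2ψ)) (using Double angle)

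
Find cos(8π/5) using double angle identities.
cos(8π/5) = 1 - 2sin²4π/5 = 0.309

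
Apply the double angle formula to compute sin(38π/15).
sin(38π/15) = 2 sin 19π/15 cos 19π/15 = 0.9945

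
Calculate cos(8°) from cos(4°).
cos(8°) = cos²4° - sin²4° = 0.9903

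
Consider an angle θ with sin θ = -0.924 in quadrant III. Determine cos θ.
cos θ = ±√(1 - sin²θ) = -0.3824 (negative in QIII)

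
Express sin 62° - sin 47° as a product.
sin 62° - sin 47° = 2 cos(54.5°) sin(7.5°)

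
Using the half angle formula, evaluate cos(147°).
cos(147°) = -√((1 + cos 294°)/2) = -0.8387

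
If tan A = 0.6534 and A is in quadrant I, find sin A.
sin A = 0.547 (using tan²A + 1 = sec²A)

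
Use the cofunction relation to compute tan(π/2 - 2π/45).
tan(π/2 - 2π/45) = cot(2π/45) = 7.115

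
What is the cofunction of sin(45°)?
sin(45°) = cos(90° - 45°) = cos(45°)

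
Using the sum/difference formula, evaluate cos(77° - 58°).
cos(77° - 58°) = cos 77° cos 58° + sin 77° sin 58° = 0.9455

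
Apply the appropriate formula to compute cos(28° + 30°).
cos(28° + 30°) = cos 28° cos 30° - sin 28° sin 30° = 0.5299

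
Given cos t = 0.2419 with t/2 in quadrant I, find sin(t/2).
sin(t/2) = ±√((1 - cos t)/2); positive since t/2 ∈ QI, so sin(t/2) = 0.6157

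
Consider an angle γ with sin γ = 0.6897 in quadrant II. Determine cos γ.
cos γ = ±√(1 - sin²γ) = -0.7241 (negative in QII)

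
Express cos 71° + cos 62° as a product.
cos 71° + cos 62° = 2 cos(66.5°) cos(4.5°)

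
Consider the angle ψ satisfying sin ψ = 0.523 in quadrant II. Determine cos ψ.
cos ψ = ±√(1 - sin²ψ) = -0.8523 (negative in QII)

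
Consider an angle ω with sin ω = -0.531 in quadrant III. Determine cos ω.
cos ω = ±√(1 - sin²ω) = -0.8474 (negative in QIII)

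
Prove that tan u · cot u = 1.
LHS = (sin u/cos u) · (cos u/sin u) = 1 = RHS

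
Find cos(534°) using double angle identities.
cos(534°) = cos²267° - sin²267° = -0.9945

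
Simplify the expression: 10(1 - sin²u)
10(1 - sin²u) = 10(cos²u) (using Pythagorean identity)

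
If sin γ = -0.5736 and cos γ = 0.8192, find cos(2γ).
cos(2γ) = cos²γ - sin²γ = 0.3421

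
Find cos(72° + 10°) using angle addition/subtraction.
cos(72° + 10°) = cos 72° cos 10° - sin 72° sin 10° = 0.1392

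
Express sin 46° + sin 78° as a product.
sin 46° + sin 78° = 2 sin(62°) cos(-16°)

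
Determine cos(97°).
cos(97°) = -0.1219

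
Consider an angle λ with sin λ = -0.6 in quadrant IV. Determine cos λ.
cos λ = √(1 - sin²λ) = 0.8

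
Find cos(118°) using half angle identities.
cos(118°) = -√((1 + cos 236°)/2) = -0.4695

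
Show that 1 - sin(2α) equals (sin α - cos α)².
RHS = sin²α - 2 sin α cos α + cos²α = (sin²α + cos²α) - 2 sin α cos α = 1 - sin(2α) = LHS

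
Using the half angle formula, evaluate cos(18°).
cos(18°) = √((1 + cos 36°)/2) = 0.9511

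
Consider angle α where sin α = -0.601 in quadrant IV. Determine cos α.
cos α = √(1 - sin²α) = 0.7992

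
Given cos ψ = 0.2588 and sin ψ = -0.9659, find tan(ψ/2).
tan(ψ/2) = sin ψ / (1 + cos ψ) = -0.7673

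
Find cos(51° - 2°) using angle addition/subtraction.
cos(51° - 2°) = cos 51° cos 2° + sin 51° sin 2° = 0.6561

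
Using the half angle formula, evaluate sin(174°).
sin(174°) = √((1 - cos 348°)/2) = 0.1045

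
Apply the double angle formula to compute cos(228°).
cos(228°) = cos²114° - sin²114° = -0.6691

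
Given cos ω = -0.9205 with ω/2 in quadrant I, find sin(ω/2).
sin(ω/2) = ±√((1 - cos ω)/2); positive since ω/2 ∈ QI, so sin(ω/2) = 0.9799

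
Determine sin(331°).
sin(331°) = -0.4848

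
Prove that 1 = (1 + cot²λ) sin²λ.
RHS = csc²λ · sin²λ = (1/sin²λ) · sin²λ = 1 = LHS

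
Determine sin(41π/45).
sin(41π/45) = 0.2756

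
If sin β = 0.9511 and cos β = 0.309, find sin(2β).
sin(2β) = 2 sin β cos β = 0.5878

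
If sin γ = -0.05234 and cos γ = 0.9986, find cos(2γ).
cos(2γ) = cos²γ - sin²γ = 0.9945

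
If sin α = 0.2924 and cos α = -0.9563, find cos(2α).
cos(2α) = cos²α - sin²α = 0.829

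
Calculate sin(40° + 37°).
sin(40° + 37°) = sin 40° cos 37° + cos 40° sin 37° = 0.9744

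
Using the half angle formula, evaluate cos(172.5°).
cos(172.5°) = -√((1 + cos 345°)/2) = -0.9914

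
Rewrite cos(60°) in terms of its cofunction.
cos(60°) = sin(90° - 60°) = sin(30°)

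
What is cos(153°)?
cos(153°) = -0.891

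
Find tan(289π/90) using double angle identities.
tan(289π/90) = 2 tan 289π/180 / (1 - tan²289π/180) = 0.7813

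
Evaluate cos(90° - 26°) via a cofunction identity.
cos(90° - 26°) = sin(26°) = 0.4384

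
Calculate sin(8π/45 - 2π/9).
sin(8π/45 - 2π/9) = sin 8π/45 cos 2π/9 - cos 8π/45 sin 2π/9 = -0.1392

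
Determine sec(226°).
sec(226°) = -1.44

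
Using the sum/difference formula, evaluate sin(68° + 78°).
sin(68° + 78°) = sin 68° cos 78° + cos 68° sin 78° = 0.5592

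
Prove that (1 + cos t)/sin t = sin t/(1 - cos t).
RHS = sin t(1 + cos t) / ((1 - cos t)(1 + cos t)) = sin t(1 + cos t) / (1 - cos²t) = sin t(1 + cos t) / sin²t = (1 + cos t)/sin t = LHS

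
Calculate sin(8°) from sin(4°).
sin(8°) = 2 sin 4° cos 4° = 0.1392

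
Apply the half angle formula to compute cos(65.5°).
cos(65.5°) = √((1 + cos 131°)/2) = 0.4147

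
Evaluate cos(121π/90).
cos(121π/90) = -0.4695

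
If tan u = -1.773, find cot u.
cot u = 1/tan u = -0.564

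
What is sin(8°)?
sin(8°) = 0.1392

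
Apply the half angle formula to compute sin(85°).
sin(85°) = √((1 - cos 170°)/2) = 0.9962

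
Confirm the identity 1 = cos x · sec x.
RHS = cos x · (1/cos x) = 1 = LHS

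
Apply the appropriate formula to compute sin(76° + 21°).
sin(76° + 21°) = sin 76° cos 21° + cos 76° sin 21° = 0.9925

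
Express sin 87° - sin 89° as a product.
sin 87° - sin 89° = 2 cos(88°) sin(-1°)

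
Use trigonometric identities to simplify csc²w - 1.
csc²w - 1 = cot²w (using Pythagorean identity)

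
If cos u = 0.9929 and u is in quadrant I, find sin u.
sin u = 0.119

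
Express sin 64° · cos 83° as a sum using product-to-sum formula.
sin 64° cos 83° = (1/2)[sin(64°+83°) + sin(64°-83°)]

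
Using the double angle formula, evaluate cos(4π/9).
cos(4π/9) = cos²2π/9 - sin²2π/9 = 0.1736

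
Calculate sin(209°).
sin(209°) = -0.4848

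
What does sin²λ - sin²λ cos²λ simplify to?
sin²λ - sin²λ cos²λ = sin⁴λ (using Factoring)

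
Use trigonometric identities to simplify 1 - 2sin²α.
1 - 2sin²α = cos(2α) (using Double angle)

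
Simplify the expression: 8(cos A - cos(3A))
8(cos A - cos(3A)) = 8(2 sin(2A) sin A) (using Sum-to-product)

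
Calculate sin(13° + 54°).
sin(13° + 54°) = sin 13° cos 54° + cos 13° sin 54° = 0.9205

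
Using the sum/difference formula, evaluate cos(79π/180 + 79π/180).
cos(79π/180 + 79π/180) = cos 79π/180 cos 79π/180 - sin 79π/180 sin 79π/180 = -0.9272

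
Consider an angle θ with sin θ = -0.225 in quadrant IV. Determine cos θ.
cos θ = √(1 - sin²θ) = 0.9744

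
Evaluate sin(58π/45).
sin(58π/45) = -0.788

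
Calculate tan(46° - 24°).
tan(46° - 24°) = (tan 46° - tan 24°)/(1 + tan 46° tan 24°) = 0.404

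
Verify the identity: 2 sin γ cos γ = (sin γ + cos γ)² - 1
RHS = sin²γ + 2 sin γ cos γ + cos²γ - 1 = (sin²γ + cos²γ) + 2 sin γ cos γ - 1 = 1 + 2 sin γ cos γ - 1 = 2 sin γ cos γ = LHS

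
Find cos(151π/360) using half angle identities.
cos(151π/360) = √((1 + cos 151π/180)/2) = 0.2504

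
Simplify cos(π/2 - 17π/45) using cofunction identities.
cos(π/2 - 17π/45) = sin(17π/45)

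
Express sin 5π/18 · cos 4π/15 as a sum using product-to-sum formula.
sin 5π/18 cos 4π/15 = (1/2)[sin(5π/18+4π/15) + sin(5π/18-4π/15)]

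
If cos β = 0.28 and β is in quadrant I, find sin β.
sin β = 0.96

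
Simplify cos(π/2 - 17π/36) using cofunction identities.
cos(π/2 - 17π/36) = sin(17π/36)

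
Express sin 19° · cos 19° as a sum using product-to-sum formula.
sin 19° cos 19° = (1/2)[sin(19°+19°) + sin(19°-19°)]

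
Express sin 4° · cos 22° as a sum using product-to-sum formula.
sin 4° cos 22° = (1/2)[sin(4°+22°) + sin(4°-22°)]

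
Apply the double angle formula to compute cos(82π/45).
cos(82π/45) = 1 - 2sin²41π/45 = 0.848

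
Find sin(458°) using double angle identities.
sin(458°) = 2 sin 229° cos 229° = 0.9903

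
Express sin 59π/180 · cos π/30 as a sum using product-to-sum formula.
sin 59π/180 cos π/30 = (1/2)[sin(59π/180+π/30) + sin(59π/180-π/30)]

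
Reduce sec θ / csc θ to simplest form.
sec θ / csc θ = tan θ (using Reciprocal identities)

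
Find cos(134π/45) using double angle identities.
cos(134π/45) = cos²67π/45 - sin²67π/45 = -0.9976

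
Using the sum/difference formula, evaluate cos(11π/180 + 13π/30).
cos(11π/180 + 13π/30) = cos 11π/180 cos 13π/30 - sin 11π/180 sin 13π/30 = 0.01745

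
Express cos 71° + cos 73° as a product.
cos 71° + cos 73° = 2 cos(72°) cos(-1°)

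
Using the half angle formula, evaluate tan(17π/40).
tan(17π/40) = sin 17π/20 / (1 + cos 17π/20) = 4.165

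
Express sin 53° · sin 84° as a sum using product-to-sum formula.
sin 53° sin 84° = (1/2)[cos(53°-84°) - cos(53°+84°)]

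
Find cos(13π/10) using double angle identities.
cos(13π/10) = cos²13π/20 - sin²13π/20 = -0.5878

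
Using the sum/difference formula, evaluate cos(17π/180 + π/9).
cos(17π/180 + π/9) = cos 17π/180 cos π/9 - sin 17π/180 sin π/9 = 0.7986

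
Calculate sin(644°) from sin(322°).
sin(644°) = 2 sin 322° cos 322° = -0.9703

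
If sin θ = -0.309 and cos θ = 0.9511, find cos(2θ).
cos(2θ) = cos²θ - sin²θ = 0.8091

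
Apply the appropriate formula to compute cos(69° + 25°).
cos(69° + 25°) = cos 69° cos 25° - sin 69° sin 25° = -0.06976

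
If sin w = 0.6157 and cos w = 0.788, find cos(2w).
cos(2w) = cos²w - sin²w = 0.2419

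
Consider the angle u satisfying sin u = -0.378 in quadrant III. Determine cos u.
cos u = ±√(1 - sin²u) = -0.9258 (negative in QIII)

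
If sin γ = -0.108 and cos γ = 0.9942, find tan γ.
tan γ = sin γ / cos γ = -0.1086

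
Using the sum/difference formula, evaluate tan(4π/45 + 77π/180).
tan(4π/45 + 77π/180) = (tan 4π/45 + tan 77π/180)/(1 - tan 4π/45 tan 77π/180) = -19.08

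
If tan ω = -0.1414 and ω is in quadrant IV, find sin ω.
sin ω = -0.14 (using tan²ω + 1 = sec²ω)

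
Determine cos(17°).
cos(17°) = 0.9563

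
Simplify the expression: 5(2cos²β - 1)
5(2cos²β - 1) = 5(cos(2β)) (using Double angle)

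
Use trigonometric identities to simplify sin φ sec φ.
sin φ sec φ = tan φ (using Reciprocal + quotient)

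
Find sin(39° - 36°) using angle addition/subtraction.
sin(39° - 36°) = sin 39° cos 36° - cos 39° sin 36° = 0.05234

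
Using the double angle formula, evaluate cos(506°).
cos(506°) = cos²253° - sin²253° = -0.829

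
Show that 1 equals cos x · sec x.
RHS = cos x · (1/cos x) = 1 = LHS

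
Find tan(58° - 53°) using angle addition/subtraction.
tan(58° - 53°) = (tan 58° - tan 53°)/(1 + tan 58° tan 53°) = 0.08749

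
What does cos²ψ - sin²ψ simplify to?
cos²ψ - sin²ψ = cos(2ψ) (using Double angle)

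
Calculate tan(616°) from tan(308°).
tan(616°) = 2 tan 308° / (1 - tan²308°) = 4.011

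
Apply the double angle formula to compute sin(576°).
sin(576°) = 2 sin 288° cos 288° = -0.5878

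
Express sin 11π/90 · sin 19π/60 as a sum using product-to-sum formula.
sin 11π/90 sin 19π/60 = (1/2)[cos(11π/90-19π/60) - cos(11π/90+19π/60)]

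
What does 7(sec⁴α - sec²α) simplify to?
7(sec⁴α - sec²α) = 7(tan⁴α + tan²α) (using Pythagorean)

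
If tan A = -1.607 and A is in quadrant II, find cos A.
cos A = -0.5283 (using tan²A + 1 = sec²A)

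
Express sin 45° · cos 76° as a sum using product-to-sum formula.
sin 45° cos 76° = (1/2)[sin(45°+76°) + sin(45°-76°)]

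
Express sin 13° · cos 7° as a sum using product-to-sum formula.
sin 13° cos 7° = (1/2)[sin(13°+7°) + sin(13°-7°)]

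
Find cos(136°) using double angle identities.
cos(136°) = cos²68° - sin²68° = -0.7193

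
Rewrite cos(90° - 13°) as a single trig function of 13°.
cos(90° - 13°) = sin(13°)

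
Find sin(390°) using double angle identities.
sin(390°) = 2 sin 195° cos 195° = 1/2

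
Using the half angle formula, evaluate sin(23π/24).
sin(23π/24) = √((1 - cos 23π/12)/2) = 0.1305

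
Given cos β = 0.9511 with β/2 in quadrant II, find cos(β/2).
cos(β/2) = ±√((1 + cos β)/2); negative since β/2 ∈ QII, so cos(β/2) = -0.9877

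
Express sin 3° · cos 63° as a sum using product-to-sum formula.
sin 3° cos 63° = (1/2)[sin(3°+63°) + sin(3°-63°)]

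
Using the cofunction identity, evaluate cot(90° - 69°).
cot(90° - 69°) = tan(69°) = 2.605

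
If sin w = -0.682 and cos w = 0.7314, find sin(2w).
sin(2w) = 2 sin w cos w = -0.9976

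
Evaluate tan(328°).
tan(328°) = -0.6249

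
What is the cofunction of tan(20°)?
tan(20°) = cot(90° - 20°) = cot(70°)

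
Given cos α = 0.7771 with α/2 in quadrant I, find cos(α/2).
cos(α/2) = ±√((1 + cos α)/2); positive since α/2 ∈ QI, so cos(α/2) = 0.9426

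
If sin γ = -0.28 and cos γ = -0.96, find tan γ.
tan γ = sin γ / cos γ = 0.2917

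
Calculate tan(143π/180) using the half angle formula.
tan(143π/180) = sin 143π/90 / (1 + cos 143π/90) = -0.7536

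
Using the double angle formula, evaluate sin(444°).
sin(444°) = 2 sin 222° cos 222° = 0.9945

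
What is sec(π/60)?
sec(π/60) = 1.001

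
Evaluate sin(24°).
sin(24°) = 0.4067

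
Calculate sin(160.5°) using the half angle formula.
sin(160.5°) = √((1 - cos 321°)/2) = 0.3338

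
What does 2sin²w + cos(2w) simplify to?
2sin²w + cos(2w) = 1 (using Double angle)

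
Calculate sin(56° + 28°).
sin(56° + 28°) = sin 56° cos 28° + cos 56° sin 28° = 0.9945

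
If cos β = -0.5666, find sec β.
sec β = 1/cos β = -1.765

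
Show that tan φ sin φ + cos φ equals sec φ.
LHS = sin²φ/cos φ + cos φ = (sin²φ + cos²φ)/cos φ = 1/cos φ = sec φ = RHS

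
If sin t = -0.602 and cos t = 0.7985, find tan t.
tan t = sin t / cos t = -0.7539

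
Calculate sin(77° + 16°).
sin(77° + 16°) = sin 77° cos 16° + cos 77° sin 16° = 0.9986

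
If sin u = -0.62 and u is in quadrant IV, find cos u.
cos u = 0.7846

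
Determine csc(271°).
csc(271°) = -1.0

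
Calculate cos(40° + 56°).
cos(40° + 56°) = cos 40° cos 56° - sin 40° sin 56° = -0.1045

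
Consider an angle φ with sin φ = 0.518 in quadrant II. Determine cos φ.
cos φ = ±√(1 - sin²φ) = -0.8554 (negative in QII)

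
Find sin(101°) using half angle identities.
sin(101°) = √((1 - cos 202°)/2) = 0.9816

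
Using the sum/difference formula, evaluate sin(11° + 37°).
sin(11° + 37°) = sin 11° cos 37° + cos 11° sin 37° = 0.7431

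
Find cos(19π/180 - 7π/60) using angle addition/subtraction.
cos(19π/180 - 7π/60) = cos 19π/180 cos 7π/60 + sin 19π/180 sin 7π/60 = 0.9994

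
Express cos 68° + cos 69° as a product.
cos 68° + cos 69° = 2 cos(68.5°) cos(-0.5°)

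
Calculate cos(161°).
cos(161°) = -0.9455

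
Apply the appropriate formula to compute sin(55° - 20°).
sin(55° - 20°) = sin 55° cos 20° - cos 55° sin 20° = 0.5736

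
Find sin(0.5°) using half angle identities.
sin(0.5°) = √((1 - cos 1°)/2) = 0.008727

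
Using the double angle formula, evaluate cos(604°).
cos(604°) = cos²302° - sin²302° = -0.4384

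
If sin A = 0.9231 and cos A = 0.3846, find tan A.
tan A = sin A / cos A = 2.4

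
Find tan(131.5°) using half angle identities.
tan(131.5°) = sin 263° / (1 + cos 263°) = -1.13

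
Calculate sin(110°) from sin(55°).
sin(110°) = 2 sin 55° cos 55° = 0.9397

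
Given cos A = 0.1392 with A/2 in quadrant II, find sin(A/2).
sin(A/2) = ±√((1 - cos A)/2); positive since A/2 ∈ QII, so sin(A/2) = 0.656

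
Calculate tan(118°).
tan(118°) = -1.881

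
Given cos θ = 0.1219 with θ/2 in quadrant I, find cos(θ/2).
cos(θ/2) = ±√((1 + cos θ)/2); positive since θ/2 ∈ QI, so cos(θ/2) = 0.749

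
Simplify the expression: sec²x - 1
sec²x - 1 = tan²x (using Pythagorean identity)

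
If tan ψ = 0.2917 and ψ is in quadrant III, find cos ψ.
cos ψ = -0.96 (using tan²ψ + 1 = sec²ψ)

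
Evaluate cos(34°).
cos(34°) = 0.829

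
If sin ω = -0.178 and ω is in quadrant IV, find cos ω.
cos ω = 0.984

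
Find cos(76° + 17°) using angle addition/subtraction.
cos(76° + 17°) = cos 76° cos 17° - sin 76° sin 17° = -0.05234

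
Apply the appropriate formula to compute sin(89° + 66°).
sin(89° + 66°) = sin 89° cos 66° + cos 89° sin 66° = 0.4226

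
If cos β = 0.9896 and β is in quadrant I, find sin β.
sin β = 0.1438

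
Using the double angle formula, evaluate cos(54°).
cos(54°) = cos²27° - sin²27° = 0.5878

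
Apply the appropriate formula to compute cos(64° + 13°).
cos(64° + 13°) = cos 64° cos 13° - sin 64° sin 13° = 0.225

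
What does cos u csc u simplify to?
cos u csc u = cot u (using Reciprocal + quotient)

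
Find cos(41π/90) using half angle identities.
cos(41π/90) = √((1 + cos 41π/45)/2) = 0.1392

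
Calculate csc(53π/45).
csc(53π/45) = -1.887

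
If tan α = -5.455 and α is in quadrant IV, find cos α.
cos α = 0.1803 (using tan²α + 1 = sec²α)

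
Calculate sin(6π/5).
sin(6π/5) = -0.5878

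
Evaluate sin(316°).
sin(316°) = -0.6947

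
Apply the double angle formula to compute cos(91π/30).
cos(91π/30) = 1 - 2sin²91π/60 = -0.9945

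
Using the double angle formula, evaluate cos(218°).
cos(218°) = cos²109° - sin²109° = -0.788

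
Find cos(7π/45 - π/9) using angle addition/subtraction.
cos(7π/45 - π/9) = cos 7π/45 cos π/9 + sin 7π/45 sin π/9 = 0.9903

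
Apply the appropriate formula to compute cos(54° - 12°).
cos(54° - 12°) = cos 54° cos 12° + sin 54° sin 12° = 0.7431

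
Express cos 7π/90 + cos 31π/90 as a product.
cos 7π/90 + cos 31π/90 = 2 cos(19π/90) cos(-2π/15)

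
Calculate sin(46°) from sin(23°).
sin(46°) = 2 sin 23° cos 23° = 0.7193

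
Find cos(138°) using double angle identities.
cos(138°) = cos²69° - sin²69° = -0.7431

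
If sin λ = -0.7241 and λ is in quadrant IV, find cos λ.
cos λ = 0.6897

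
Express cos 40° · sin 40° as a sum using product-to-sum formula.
cos 40° sin 40° = (1/2)[sin(40°+40°) - sin(40°-40°)]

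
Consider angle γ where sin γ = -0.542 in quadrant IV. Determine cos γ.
cos γ = √(1 - sin²γ) = 0.8404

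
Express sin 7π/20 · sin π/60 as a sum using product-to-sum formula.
sin 7π/20 sin π/60 = (1/2)[cos(7π/20-π/60) - cos(7π/20+π/60)]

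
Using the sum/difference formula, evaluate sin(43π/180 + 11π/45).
sin(43π/180 + 11π/45) = sin 43π/180 cos 11π/45 + cos 43π/180 sin 11π/45 = 0.9986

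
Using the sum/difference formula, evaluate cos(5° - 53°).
cos(5° - 53°) = cos 5° cos 53° + sin 5° sin 53° = 0.6691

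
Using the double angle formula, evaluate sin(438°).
sin(438°) = 2 sin 219° cos 219° = 0.9781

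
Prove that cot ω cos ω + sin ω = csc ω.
LHS = cos²ω/sin ω + sin ω = (cos²ω + sin²ω)/sin ω = 1/sin ω = csc ω = RHS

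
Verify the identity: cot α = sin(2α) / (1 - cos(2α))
RHS = 2 sin α cos α / (2sin²α) = cos α/sin α = cot α = LHS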